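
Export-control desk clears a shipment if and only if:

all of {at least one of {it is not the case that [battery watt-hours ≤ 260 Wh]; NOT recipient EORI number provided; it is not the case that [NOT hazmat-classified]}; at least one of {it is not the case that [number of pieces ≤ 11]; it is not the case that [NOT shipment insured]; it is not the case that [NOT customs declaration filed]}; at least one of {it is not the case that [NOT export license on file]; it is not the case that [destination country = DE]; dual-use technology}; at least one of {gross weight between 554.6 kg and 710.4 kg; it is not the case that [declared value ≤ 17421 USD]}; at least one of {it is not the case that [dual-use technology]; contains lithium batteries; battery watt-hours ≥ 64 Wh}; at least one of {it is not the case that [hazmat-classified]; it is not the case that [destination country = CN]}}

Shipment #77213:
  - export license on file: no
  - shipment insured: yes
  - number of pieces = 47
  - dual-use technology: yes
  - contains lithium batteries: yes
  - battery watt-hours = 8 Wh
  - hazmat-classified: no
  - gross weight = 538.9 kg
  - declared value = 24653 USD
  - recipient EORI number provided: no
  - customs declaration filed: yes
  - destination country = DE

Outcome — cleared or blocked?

Cleared

Atomic conditions:
  battery watt-hours ≤ 260 Wh: 8 ≤ 260 is true
  NOT recipient EORI number provided: no → true
  NOT hazmat-classified: no → true
  number of pieces ≤ 11: 47 ≤ 11 is false
  NOT shipment insured: yes → false
  NOT customs declaration filed: yes → false
  NOT export license on file: no → true
  destination country = DE: DE == DE is true
  dual-use technology: yes → true
  gross weight between 554.6 kg and 710.4 kg: 538.9 in [554.6, 710.4] is false
  declared value ≤ 17421 USD: 24653 ≤ 17421 is false
  contains lithium batteries: yes → true
  battery watt-hours ≥ 64 Wh: 8 ≥ 64 is false
  hazmat-classified: no → false
  destination country = CN: DE == CN is false
Combine:
[1.1] NOT true = false
[1.3] NOT true = false
[1] false OR true OR false = true
[2.1] NOT false = true
[2.2] NOT false = true
[2.3] NOT false = true
[2] true OR true OR true = true
[3.1] NOT true = false
[3.2] NOT true = false
[3] false OR false OR true = true
[4.2] NOT false = true
[4] false OR true = true
[5.1] NOT true = false
[5] false OR true OR false = true
[6.1] NOT false = true
[6.2] NOT false = true
[6] true OR true = true
[root] true AND true AND true AND true AND true AND true = true
Overall: true → cleared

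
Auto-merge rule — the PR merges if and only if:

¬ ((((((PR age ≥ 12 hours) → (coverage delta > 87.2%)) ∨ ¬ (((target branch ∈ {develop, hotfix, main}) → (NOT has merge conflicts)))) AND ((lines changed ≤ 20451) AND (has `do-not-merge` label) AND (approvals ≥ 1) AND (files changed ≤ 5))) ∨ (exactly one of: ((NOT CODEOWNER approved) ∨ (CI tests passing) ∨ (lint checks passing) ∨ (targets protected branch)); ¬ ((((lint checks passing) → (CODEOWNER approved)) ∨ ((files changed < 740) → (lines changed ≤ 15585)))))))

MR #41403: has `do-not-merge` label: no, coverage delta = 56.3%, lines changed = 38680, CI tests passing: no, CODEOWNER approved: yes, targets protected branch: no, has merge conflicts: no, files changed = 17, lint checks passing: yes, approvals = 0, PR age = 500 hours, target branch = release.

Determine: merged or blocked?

Blocked

Atomic conditions:
  PR age ≥ 12 hours: 500 ≥ 12 is true
  coverage delta > 87.2%: 56.3 > 87.2 is false
  target branch ∈ {develop, hotfix, main}: release is not in the set → false
  NOT has merge conflicts: no → true
  lines changed ≤ 20451: 38680 ≤ 20451 is false
  has `do-not-merge` label: no → false
  approvals ≥ 1: 0 ≥ 1 is false
  files changed ≤ 5: 17 ≤ 5 is false
  NOT CODEOWNER approved: yes → false
  CI tests passing: no → false
  lint checks passing: yes → true
  targets protected branch: no → false
  CODEOWNER approved: yes → true
  files changed < 740: 17 < 740 is true
  lines changed ≤ 15585: 38680 ≤ 15585 is false
Combine:
[1.1.1.1] true → false = false
[1.1.1.2.1] false → true (antecedent false ⇒ implication holds) = true
[1.1.1.2] NOT true = false
[1.1.1] false OR false = false
[1.1.2] false AND false AND false AND false = false
[1.1] false AND false = false
[1.2.1] false OR false OR true OR false = true
[1.2.2.1.1] true → true = true
[1.2.2.1.2] true → false = false
[1.2.2.1] true OR false = true
[1.2.2] NOT true = false
[1.2] exactly-one(true, false) = true
[1] false OR true = true
[root] NOT true = false
Overall: false → blocked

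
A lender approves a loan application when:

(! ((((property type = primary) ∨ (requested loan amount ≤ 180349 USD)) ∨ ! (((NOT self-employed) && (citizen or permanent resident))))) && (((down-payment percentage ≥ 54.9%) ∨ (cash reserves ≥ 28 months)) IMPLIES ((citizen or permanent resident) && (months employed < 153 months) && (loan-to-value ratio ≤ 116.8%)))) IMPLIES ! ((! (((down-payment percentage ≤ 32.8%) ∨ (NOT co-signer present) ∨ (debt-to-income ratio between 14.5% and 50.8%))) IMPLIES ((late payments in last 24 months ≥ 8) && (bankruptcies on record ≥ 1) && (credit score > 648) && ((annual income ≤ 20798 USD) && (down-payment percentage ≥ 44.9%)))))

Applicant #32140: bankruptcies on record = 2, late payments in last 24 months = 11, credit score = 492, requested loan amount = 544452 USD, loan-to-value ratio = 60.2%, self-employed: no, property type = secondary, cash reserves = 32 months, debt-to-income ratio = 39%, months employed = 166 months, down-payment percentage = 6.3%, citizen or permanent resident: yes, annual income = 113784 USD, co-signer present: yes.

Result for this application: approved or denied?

Approved

Atomic conditions:
  property type = primary: secondary == primary is false
  requested loan amount ≤ 180349 USD: 544452 ≤ 180349 is false
  NOT self-employed: no → true
  citizen or permanent resident: yes → true
  down-payment percentage ≥ 54.9%: 6.3 ≥ 54.9 is false
  cash reserves ≥ 28 months: 32 ≥ 28 is true
  months employed < 153 months: 166 < 153 is false
  loan-to-value ratio ≤ 116.8%: 60.2 ≤ 116.8 is true
  down-payment percentage ≤ 32.8%: 6.3 ≤ 32.8 is true
  NOT co-signer present: yes → false
  debt-to-income ratio between 14.5% and 50.8%: 39 in [14.5, 50.8] is true
  late payments in last 24 months ≥ 8: 11 ≥ 8 is true
  bankruptcies on record ≥ 1: 2 ≥ 1 is true
  credit score > 648: 492 > 648 is false
  annual income ≤ 20798 USD: 113784 ≤ 20798 is false
  down-payment percentage ≥ 44.9%: 6.3 ≥ 44.9 is false
Combine:
[1.1.1.1] false OR false = false
[1.1.1.2.1] true AND true = true
[1.1.1.2] NOT true = false
[1.1.1] false OR false = false
[1.1] NOT false = true
[1.2.1] false OR true = true
[1.2.2] true AND false AND true = false
[1.2] true → false = false
[1] true AND false = false
[2.1.1.1] true OR false OR true = true
[2.1.1] NOT true = false
[2.1.2.4] false AND false = false
[2.1.2] true AND true AND false AND false = false
[2.1] false → false (antecedent false ⇒ implication holds) = true
[2] NOT true = false
[root] false → false (antecedent false ⇒ implication holds) = true
Overall: true → approved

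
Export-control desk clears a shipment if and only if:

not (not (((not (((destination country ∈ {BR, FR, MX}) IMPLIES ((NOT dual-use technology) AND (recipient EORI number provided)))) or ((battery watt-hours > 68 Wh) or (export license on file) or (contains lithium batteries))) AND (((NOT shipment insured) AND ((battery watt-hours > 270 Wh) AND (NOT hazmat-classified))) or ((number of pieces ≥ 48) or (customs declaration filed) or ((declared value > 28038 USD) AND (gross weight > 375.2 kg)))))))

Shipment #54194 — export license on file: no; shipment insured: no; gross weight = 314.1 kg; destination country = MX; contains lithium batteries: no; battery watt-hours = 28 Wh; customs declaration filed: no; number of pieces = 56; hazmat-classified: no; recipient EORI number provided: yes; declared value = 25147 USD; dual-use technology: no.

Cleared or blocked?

Atomic conditions:
  destination country ∈ {BR, FR, MX}: MX is in the set → true
  NOT dual-use technology: no → true
  recipient EORI number provided: yes → true
  battery watt-hours > 68 Wh: 28 > 68 is false
  export license on file: no → false
  contains lithium batteries: no → false
  NOT shipment insured: no → true
  battery watt-hours > 270 Wh: 28 > 270 is false
  NOT hazmat-classified: no → true
  number of pieces ≥ 48: 56 ≥ 48 is true
  customs declaration filed: no → false
  declared value > 28038 USD: 25147 > 28038 is false
  gross weight > 375.2 kg: 314.1 > 375.2 is false
Combine:
[1.1.1.1.1.2] true AND true = true
[1.1.1.1.1] true → true = true
[1.1.1.1] NOT true = false
[1.1.1.2] false OR false OR false = false
[1.1.1] false OR false = false
[1.1.2.1.2] false AND true = false
[1.1.2.1] true AND false = false
[1.1.2.2.3] false AND false = false
[1.1.2.2] true OR false OR false = true
[1.1.2] false OR true = true
[1.1] false AND true = false
[1] NOT false = true
[root] NOT true = false
Overall: false → blocked

Blocked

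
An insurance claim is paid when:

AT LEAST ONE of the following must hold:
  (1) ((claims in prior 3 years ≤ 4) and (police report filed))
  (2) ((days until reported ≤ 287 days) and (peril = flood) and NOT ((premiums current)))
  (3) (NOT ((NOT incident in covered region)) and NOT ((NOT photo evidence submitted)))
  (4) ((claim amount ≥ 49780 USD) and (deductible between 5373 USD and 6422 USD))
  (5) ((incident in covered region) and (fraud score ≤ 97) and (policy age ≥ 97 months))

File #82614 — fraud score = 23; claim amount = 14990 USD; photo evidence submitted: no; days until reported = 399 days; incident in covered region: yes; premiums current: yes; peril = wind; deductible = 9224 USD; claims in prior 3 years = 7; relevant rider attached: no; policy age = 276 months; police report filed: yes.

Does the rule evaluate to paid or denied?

Atomic conditions:
  claims in prior 3 years ≤ 4: 7 ≤ 4 is false
  police report filed: yes → true
  days until reported ≤ 287 days: 399 ≤ 287 is false
  peril = flood: wind == flood is false
  premiums current: yes → true
  NOT incident in covered region: yes → false
  NOT photo evidence submitted: no → true
  claim amount ≥ 49780 USD: 14990 ≥ 49780 is false
  deductible between 5373 USD and 6422 USD: 9224 in [5373, 6422] is false
  incident in covered region: yes → true
  fraud score ≤ 97: 23 ≤ 97 is true
  policy age ≥ 97 months: 276 ≥ 97 is true
Combine:
[1] false AND true = false
[2.3] NOT true = false
[2] false AND false AND false = false
[3.1] NOT false = true
[3.2] NOT true = false
[3] true AND false = false
[4] false AND false = false
[5] true AND true AND true = true
[root] false OR false OR false OR false OR true = true
Overall: true → paid

Paid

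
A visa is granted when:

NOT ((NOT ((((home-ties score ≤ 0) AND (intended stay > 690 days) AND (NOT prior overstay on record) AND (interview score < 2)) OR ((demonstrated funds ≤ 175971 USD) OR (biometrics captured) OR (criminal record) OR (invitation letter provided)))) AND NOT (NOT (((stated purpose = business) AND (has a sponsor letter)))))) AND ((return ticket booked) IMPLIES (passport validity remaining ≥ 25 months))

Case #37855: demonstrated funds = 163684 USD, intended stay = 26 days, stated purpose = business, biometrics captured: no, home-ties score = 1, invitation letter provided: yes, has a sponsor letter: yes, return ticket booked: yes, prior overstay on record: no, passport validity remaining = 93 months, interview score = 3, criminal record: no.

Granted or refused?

Atomic conditions:
  home-ties score ≤ 0: 1 ≤ 0 is false
  intended stay > 690 days: 26 > 690 is false
  NOT prior overstay on record: no → true
  interview score < 2: 3 < 2 is false
  demonstrated funds ≤ 175971 USD: 163684 ≤ 175971 is true
  biometrics captured: no → false
  criminal record: no → false
  invitation letter provided: yes → true
  stated purpose = business: business == business is true
  has a sponsor letter: yes → true
  return ticket booked: yes → true
  passport validity remaining ≥ 25 months: 93 ≥ 25 is true
Combine:
[1.1.1.1.1] false AND false AND true AND false = false
[1.1.1.1.2] true OR false OR false OR true = true
[1.1.1.1] false OR true = true
[1.1.1] NOT true = false
[1.1.2.1.1] true AND true = true
[1.1.2.1] NOT true = false
[1.1.2] NOT false = true
[1.1] false AND true = false
[1] NOT false = true
[2] true → true = true
[root] true AND true = true
Overall: true → granted

Granted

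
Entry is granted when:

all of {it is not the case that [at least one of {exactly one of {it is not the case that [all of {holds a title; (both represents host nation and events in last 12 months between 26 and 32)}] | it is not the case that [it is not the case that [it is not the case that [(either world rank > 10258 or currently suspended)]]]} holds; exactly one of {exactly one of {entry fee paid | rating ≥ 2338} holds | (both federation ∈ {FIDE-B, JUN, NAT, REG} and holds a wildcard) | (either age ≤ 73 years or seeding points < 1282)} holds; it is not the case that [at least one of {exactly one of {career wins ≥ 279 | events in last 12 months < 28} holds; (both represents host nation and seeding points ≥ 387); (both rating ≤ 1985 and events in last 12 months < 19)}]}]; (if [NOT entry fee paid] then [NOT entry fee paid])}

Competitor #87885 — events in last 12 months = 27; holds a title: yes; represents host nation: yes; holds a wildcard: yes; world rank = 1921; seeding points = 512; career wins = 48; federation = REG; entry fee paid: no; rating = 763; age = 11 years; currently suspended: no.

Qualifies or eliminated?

Eliminated

Atomic conditions:
  holds a title: yes → true
  represents host nation: yes → true
  events in last 12 months between 26 and 32: 27 in [26, 32] is true
  world rank > 10258: 1921 > 10258 is false
  currently suspended: no → false
  entry fee paid: no → false
  rating ≥ 2338: 763 ≥ 2338 is false
  federation ∈ {FIDE-B, JUN, NAT, REG}: REG is in the set → true
  holds a wildcard: yes → true
  age ≤ 73 years: 11 ≤ 73 is true
  seeding points < 1282: 512 < 1282 is true
  career wins ≥ 279: 48 ≥ 279 is false
  events in last 12 months < 28: 27 < 28 is true
  seeding points ≥ 387: 512 ≥ 387 is true
  rating ≤ 1985: 763 ≤ 1985 is true
  events in last 12 months < 19: 27 < 19 is false
  NOT entry fee paid: no → true
Combine:
[1.1.1.1.1.2] true AND true = true
[1.1.1.1.1] true AND true = true
[1.1.1.1] NOT true = false
[1.1.1.2.1.1.1] false OR false = false
[1.1.1.2.1.1] NOT false = true
[1.1.1.2.1] NOT true = false
[1.1.1.2] NOT false = true
[1.1.1] exactly-one(false, true) = true
[1.1.2.1] exactly-one(false, false) = false
[1.1.2.2] true AND true = true
[1.1.2.3] true OR true = true
[1.1.2] exactly-one(false, true, true) = false
[1.1.3.1.1] exactly-one(false, true) = true
[1.1.3.1.2] true AND true = true
[1.1.3.1.3] true AND false = false
[1.1.3.1] true OR true OR false = true
[1.1.3] NOT true = false
[1.1] true OR false OR false = true
[1] NOT true = false
[2] true → true = true
[root] false AND true = false
Overall: false → eliminated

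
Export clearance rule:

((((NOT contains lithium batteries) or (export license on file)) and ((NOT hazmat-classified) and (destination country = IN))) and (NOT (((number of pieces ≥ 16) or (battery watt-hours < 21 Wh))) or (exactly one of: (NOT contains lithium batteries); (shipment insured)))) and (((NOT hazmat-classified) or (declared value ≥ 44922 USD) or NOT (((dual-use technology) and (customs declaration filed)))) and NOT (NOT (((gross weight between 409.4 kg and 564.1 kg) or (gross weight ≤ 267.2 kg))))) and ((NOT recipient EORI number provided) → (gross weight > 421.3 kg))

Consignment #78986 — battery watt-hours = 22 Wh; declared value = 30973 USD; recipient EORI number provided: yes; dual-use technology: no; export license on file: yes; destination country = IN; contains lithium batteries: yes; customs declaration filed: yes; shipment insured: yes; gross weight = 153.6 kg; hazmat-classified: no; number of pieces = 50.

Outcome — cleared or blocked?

Atomic conditions:
  NOT contains lithium batteries: yes → false
  export license on file: yes → true
  NOT hazmat-classified: no → true
  destination country = IN: IN == IN is true
  number of pieces ≥ 16: 50 ≥ 16 is true
  battery watt-hours < 21 Wh: 22 < 21 is false
  shipment insured: yes → true
  declared value ≥ 44922 USD: 30973 ≥ 44922 is false
  dual-use technology: no → false
  customs declaration filed: yes → true
  gross weight between 409.4 kg and 564.1 kg: 153.6 in [409.4, 564.1] is false
  gross weight ≤ 267.2 kg: 153.6 ≤ 267.2 is true
  NOT recipient EORI number provided: yes → false
  gross weight > 421.3 kg: 153.6 > 421.3 is false
Combine:
[1.1.1] false OR true = true
[1.1.2] true AND true = true
[1.1] true AND true = true
[1.2.1.1] true OR false = true
[1.2.1] NOT true = false
[1.2.2] exactly-one(false, true) = true
[1.2] false OR true = true
[1] true AND true = true
[2.1.3.1] false AND true = false
[2.1.3] NOT false = true
[2.1] true OR false OR true = true
[2.2.1.1] false OR true = true
[2.2.1] NOT true = false
[2.2] NOT false = true
[2] true AND true = true
[3] false → false (antecedent false ⇒ implication holds) = true
[root] true AND true AND true = true
Overall: true → cleared

Cleared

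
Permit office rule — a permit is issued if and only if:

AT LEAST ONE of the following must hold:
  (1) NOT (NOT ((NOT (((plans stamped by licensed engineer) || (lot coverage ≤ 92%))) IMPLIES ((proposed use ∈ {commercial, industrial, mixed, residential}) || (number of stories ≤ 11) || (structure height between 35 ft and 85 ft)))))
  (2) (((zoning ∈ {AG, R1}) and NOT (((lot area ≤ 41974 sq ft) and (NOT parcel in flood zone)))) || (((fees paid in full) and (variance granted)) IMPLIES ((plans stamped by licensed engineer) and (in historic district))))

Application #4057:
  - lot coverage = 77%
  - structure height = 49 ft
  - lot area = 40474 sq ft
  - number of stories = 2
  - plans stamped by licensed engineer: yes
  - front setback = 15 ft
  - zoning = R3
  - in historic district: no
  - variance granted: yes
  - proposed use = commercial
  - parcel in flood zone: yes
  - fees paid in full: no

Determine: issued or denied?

Issued

Atomic conditions:
  plans stamped by licensed engineer: yes → true
  lot coverage ≤ 92%: 77 ≤ 92 is true
  proposed use ∈ {commercial, industrial, mixed, residential}: commercial is in the set → true
  number of stories ≤ 11: 2 ≤ 11 is true
  structure height between 35 ft and 85 ft: 49 in [35, 85] is true
  zoning ∈ {AG, R1}: R3 is not in the set → false
  lot area ≤ 41974 sq ft: 40474 ≤ 41974 is true
  NOT parcel in flood zone: yes → false
  fees paid in full: no → false
  variance granted: yes → true
  in historic district: no → false
Combine:
[1.1.1.1.1] true OR true = true
[1.1.1.1] NOT true = false
[1.1.1.2] true OR true OR true = true
[1.1.1] false → true (antecedent false ⇒ implication holds) = true
[1.1] NOT true = false
[1] NOT false = true
[2.1.2.1] true AND false = false
[2.1.2] NOT false = true
[2.1] false AND true = false
[2.2.1] false AND true = false
[2.2.2] true AND false = false
[2.2] false → false (antecedent false ⇒ implication holds) = true
[2] false OR true = true
[root] true OR true = true
Overall: true → issued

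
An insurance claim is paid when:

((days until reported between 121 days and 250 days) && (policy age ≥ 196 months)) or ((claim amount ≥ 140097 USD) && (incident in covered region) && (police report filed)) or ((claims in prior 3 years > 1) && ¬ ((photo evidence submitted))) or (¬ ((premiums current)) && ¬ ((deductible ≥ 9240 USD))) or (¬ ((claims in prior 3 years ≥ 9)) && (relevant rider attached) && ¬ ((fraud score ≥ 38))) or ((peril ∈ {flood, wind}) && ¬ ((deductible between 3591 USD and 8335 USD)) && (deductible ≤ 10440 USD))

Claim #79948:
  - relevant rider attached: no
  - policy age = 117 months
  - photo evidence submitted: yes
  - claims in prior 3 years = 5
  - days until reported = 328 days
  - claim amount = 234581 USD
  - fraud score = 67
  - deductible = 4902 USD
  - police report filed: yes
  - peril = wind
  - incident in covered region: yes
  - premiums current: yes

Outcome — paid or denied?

Atomic conditions:
  days until reported between 121 days and 250 days: 328 in [121, 250] is false
  policy age ≥ 196 months: 117 ≥ 196 is false
  claim amount ≥ 140097 USD: 234581 ≥ 140097 is true
  incident in covered region: yes → true
  police report filed: yes → true
  claims in prior 3 years > 1: 5 > 1 is true
  photo evidence submitted: yes → true
  premiums current: yes → true
  deductible ≥ 9240 USD: 4902 ≥ 9240 is false
  claims in prior 3 years ≥ 9: 5 ≥ 9 is false
  relevant rider attached: no → false
  fraud score ≥ 38: 67 ≥ 38 is true
  peril ∈ {flood, wind}: wind is in the set → true
  deductible between 3591 USD and 8335 USD: 4902 in [3591, 8335] is true
  deductible ≤ 10440 USD: 4902 ≤ 10440 is true
Combine:
[1] false AND false = false
[2] true AND true AND true = true
[3.2] NOT true = false
[3] true AND false = false
[4.1] NOT true = false
[4.2] NOT false = true
[4] false AND true = false
[5.1] NOT false = true
[5.3] NOT true = false
[5] true AND false AND false = false
[6.2] NOT true = false
[6] true AND false AND true = false
[root] false OR true OR false OR false OR false OR false = true
Overall: true → paid

Paid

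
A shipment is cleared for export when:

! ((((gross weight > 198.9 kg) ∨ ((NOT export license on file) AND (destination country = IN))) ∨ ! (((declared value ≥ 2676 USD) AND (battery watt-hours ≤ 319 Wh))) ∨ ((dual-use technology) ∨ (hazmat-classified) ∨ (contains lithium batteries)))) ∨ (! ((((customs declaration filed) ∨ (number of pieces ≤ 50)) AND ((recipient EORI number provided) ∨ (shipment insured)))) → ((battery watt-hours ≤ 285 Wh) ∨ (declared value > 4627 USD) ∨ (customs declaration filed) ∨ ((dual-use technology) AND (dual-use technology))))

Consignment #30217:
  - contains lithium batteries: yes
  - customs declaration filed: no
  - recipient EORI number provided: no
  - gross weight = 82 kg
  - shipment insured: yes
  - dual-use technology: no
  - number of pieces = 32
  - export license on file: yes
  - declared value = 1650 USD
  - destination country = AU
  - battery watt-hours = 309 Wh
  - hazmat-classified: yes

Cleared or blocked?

Atomic conditions:
  gross weight > 198.9 kg: 82 > 198.9 is false
  NOT export license on file: yes → false
  destination country = IN: AU == IN is false
  declared value ≥ 2676 USD: 1650 ≥ 2676 is false
  battery watt-hours ≤ 319 Wh: 309 ≤ 319 is true
  dual-use technology: no → false
  hazmat-classified: yes → true
  contains lithium batteries: yes → true
  customs declaration filed: no → false
  number of pieces ≤ 50: 32 ≤ 50 is true
  recipient EORI number provided: no → false
  shipment insured: yes → true
  battery watt-hours ≤ 285 Wh: 309 ≤ 285 is false
  declared value > 4627 USD: 1650 > 4627 is false
Combine:
[1.1.1.2] false AND false = false
[1.1.1] false OR false = false
[1.1.2.1] false AND true = false
[1.1.2] NOT false = true
[1.1.3] false OR true OR true = true
[1.1] false OR true OR true = true
[1] NOT true = false
[2.1.1.1] false OR true = true
[2.1.1.2] false OR true = true
[2.1.1] true AND true = true
[2.1] NOT true = false
[2.2.4] false AND false = false
[2.2] false OR false OR false OR false = false
[2] false → false (antecedent false ⇒ implication holds) = true
[root] false OR true = true
Overall: true → cleared

Cleared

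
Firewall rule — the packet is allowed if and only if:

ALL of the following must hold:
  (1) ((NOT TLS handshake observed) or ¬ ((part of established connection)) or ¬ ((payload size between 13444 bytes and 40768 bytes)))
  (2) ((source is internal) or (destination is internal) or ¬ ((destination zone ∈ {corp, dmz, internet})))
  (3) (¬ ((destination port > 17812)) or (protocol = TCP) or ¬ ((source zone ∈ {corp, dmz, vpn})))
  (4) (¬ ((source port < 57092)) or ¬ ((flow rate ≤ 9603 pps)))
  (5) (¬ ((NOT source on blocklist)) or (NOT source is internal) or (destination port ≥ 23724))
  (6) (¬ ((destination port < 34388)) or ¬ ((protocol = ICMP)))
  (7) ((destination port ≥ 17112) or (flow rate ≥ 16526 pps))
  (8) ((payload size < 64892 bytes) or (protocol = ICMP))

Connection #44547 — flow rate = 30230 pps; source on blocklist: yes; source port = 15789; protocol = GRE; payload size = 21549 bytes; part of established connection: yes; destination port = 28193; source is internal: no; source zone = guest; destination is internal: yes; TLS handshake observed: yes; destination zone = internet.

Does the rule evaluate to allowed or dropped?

Dropped

Atomic conditions:
  NOT TLS handshake observed: yes → false
  part of established connection: yes → true
  payload size between 13444 bytes and 40768 bytes: 21549 in [13444, 40768] is true
  source is internal: no → false
  destination is internal: yes → true
  destination zone ∈ {corp, dmz, internet}: internet is in the set → true
  destination port > 17812: 28193 > 17812 is true
  protocol = TCP: GRE == TCP is false
  source zone ∈ {corp, dmz, vpn}: guest is not in the set → false
  source port < 57092: 15789 < 57092 is true
  flow rate ≤ 9603 pps: 30230 ≤ 9603 is false
  NOT source on blocklist: yes → false
  NOT source is internal: no → true
  destination port ≥ 23724: 28193 ≥ 23724 is true
  destination port < 34388: 28193 < 34388 is true
  protocol = ICMP: GRE == ICMP is false
  destination port ≥ 17112: 28193 ≥ 17112 is true
  flow rate ≥ 16526 pps: 30230 ≥ 16526 is true
  payload size < 64892 bytes: 21549 < 64892 is true
Combine:
[1.2] NOT true = false
[1.3] NOT true = false
[1] false OR false OR false = false
[2.3] NOT true = false
[2] false OR true OR false = true
[3.1] NOT true = false
[3.3] NOT false = true
[3] false OR false OR true = true
[4.1] NOT true = false
[4.2] NOT false = true
[4] false OR true = true
[5.1] NOT false = true
[5] true OR true OR true = true
[6.1] NOT true = false
[6.2] NOT false = true
[6] false OR true = true
[7] true OR true = true
[8] true OR false = true
[root] false AND true AND true AND true AND true AND true AND true AND true = false
Overall: false → dropped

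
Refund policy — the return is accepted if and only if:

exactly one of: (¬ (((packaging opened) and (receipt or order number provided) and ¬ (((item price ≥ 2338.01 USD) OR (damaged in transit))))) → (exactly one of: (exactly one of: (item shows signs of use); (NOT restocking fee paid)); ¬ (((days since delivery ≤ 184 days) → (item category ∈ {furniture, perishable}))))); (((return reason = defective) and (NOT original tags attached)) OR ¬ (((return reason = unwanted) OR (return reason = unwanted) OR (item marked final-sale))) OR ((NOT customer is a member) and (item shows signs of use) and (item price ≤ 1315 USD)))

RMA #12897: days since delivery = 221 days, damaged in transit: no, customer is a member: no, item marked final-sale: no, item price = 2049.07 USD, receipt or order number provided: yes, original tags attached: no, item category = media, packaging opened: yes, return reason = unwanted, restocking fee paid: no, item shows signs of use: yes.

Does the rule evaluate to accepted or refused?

Accepted

Atomic conditions:
  packaging opened: yes → true
  receipt or order number provided: yes → true
  item price ≥ 2338.01 USD: 2049.07 ≥ 2338.01 is false
  damaged in transit: no → false
  item shows signs of use: yes → true
  NOT restocking fee paid: no → true
  days since delivery ≤ 184 days: 221 ≤ 184 is false
  item category ∈ {furniture, perishable}: media is not in the set → false
  return reason = defective: unwanted == defective is false
  NOT original tags attached: no → true
  return reason = unwanted: unwanted == unwanted is true
  item marked final-sale: no → false
  NOT customer is a member: no → true
  item price ≤ 1315 USD: 2049.07 ≤ 1315 is false
Combine:
[1.1.1.3.1] false OR false = false
[1.1.1.3] NOT false = true
[1.1.1] true AND true AND true = true
[1.1] NOT true = false
[1.2.1] exactly-one(true, true) = false
[1.2.2.1] false → false (antecedent false ⇒ implication holds) = true
[1.2.2] NOT true = false
[1.2] exactly-one(false, false) = false
[1] false → false (antecedent false ⇒ implication holds) = true
[2.1] false AND true = false
[2.2.1] true OR true OR false = true
[2.2] NOT true = false
[2.3] true AND true AND false = false
[2] false OR false OR false = false
[root] exactly-one(true, false) = true
Overall: true → accepted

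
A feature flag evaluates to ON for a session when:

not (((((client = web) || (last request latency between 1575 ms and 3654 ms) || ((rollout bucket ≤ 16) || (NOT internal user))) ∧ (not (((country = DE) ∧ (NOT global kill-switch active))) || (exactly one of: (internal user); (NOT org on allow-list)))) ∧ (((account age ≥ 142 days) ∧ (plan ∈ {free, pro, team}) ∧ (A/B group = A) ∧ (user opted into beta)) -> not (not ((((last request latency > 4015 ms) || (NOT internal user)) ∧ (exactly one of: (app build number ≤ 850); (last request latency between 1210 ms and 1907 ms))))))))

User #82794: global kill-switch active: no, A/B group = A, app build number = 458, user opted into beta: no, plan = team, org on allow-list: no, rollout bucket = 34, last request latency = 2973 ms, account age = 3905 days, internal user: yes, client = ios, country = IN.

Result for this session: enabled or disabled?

Atomic conditions:
  client = web: ios == web is false
  last request latency between 1575 ms and 3654 ms: 2973 in [1575, 3654] is true
  rollout bucket ≤ 16: 34 ≤ 16 is false
  NOT internal user: yes → false
  country = DE: IN == DE is false
  NOT global kill-switch active: no → true
  internal user: yes → true
  NOT org on allow-list: no → true
  account age ≥ 142 days: 3905 ≥ 142 is true
  plan ∈ {free, pro, team}: team is in the set → true
  A/B group = A: A == A is true
  user opted into beta: no → false
  last request latency > 4015 ms: 2973 > 4015 is false
  app build number ≤ 850: 458 ≤ 850 is true
  last request latency between 1210 ms and 1907 ms: 2973 in [1210, 1907] is false
Combine:
[1.1.1.3] false OR false = false
[1.1.1] false OR true OR false = true
[1.1.2.1.1] false AND true = false
[1.1.2.1] NOT false = true
[1.1.2.2] exactly-one(true, true) = false
[1.1.2] true OR false = true
[1.1] true AND true = true
[1.2.1] true AND true AND true AND false = false
[1.2.2.1.1.1] false OR false = false
[1.2.2.1.1.2] exactly-one(true, false) = true
[1.2.2.1.1] false AND true = false
[1.2.2.1] NOT false = true
[1.2.2] NOT true = false
[1.2] false → false (antecedent false ⇒ implication holds) = true
[1] true AND true = true
[root] NOT true = false
Overall: false → disabled

Disabled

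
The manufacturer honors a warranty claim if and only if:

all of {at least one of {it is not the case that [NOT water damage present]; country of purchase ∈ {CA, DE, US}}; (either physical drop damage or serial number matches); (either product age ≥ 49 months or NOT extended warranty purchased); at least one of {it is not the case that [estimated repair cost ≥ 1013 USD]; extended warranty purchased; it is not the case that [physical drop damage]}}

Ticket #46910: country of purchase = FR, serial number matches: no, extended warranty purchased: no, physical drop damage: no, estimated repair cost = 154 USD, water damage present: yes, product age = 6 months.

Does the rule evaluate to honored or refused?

Refused

Atomic conditions:
  NOT water damage present: yes → false
  country of purchase ∈ {CA, DE, US}: FR is not in the set → false
  physical drop damage: no → false
  serial number matches: no → false
  product age ≥ 49 months: 6 ≥ 49 is false
  NOT extended warranty purchased: no → true
  estimated repair cost ≥ 1013 USD: 154 ≥ 1013 is false
  extended warranty purchased: no → false
Combine:
[1.1] NOT false = true
[1] true OR false = true
[2] false OR false = false
[3] false OR true = true
[4.1] NOT false = true
[4.3] NOT false = true
[4] true OR false OR true = true
[root] true AND false AND true AND true = false
Overall: false → refused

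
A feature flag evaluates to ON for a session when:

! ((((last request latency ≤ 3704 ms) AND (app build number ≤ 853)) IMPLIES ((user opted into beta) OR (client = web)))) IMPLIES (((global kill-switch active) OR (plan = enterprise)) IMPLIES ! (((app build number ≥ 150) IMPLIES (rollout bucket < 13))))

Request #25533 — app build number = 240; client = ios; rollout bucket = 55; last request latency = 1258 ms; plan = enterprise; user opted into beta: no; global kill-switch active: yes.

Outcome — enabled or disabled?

Enabled

Atomic conditions:
  last request latency ≤ 3704 ms: 1258 ≤ 3704 is true
  app build number ≤ 853: 240 ≤ 853 is true
  user opted into beta: no → false
  client = web: ios == web is false
  global kill-switch active: yes → true
  plan = enterprise: enterprise == enterprise is true
  app build number ≥ 150: 240 ≥ 150 is true
  rollout bucket < 13: 55 < 13 is false
Combine:
[1.1.1] true AND true = true
[1.1.2] false OR false = false
[1.1] true → false = false
[1] NOT false = true
[2.1] true OR true = true
[2.2.1] true → false = false
[2.2] NOT false = true
[2] true → true = true
[root] true → true = true
Overall: true → enabled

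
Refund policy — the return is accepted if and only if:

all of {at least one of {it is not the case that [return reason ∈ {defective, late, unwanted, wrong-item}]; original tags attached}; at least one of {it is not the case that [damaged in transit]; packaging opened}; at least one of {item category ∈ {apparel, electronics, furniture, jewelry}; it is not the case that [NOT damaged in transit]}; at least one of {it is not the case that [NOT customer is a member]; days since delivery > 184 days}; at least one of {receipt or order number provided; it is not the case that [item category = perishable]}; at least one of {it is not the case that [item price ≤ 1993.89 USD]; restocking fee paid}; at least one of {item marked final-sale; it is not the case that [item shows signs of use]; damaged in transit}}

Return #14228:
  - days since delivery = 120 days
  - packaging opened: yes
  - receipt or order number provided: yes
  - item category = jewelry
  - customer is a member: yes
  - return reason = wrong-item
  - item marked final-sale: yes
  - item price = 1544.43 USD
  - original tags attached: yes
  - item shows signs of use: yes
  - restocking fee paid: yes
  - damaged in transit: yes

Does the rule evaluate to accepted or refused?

Atomic conditions:
  return reason ∈ {defective, late, unwanted, wrong-item}: wrong-item is in the set → true
  original tags attached: yes → true
  damaged in transit: yes → true
  packaging opened: yes → true
  item category ∈ {apparel, electronics, furniture, jewelry}: jewelry is in the set → true
  NOT damaged in transit: yes → false
  NOT customer is a member: yes → false
  days since delivery > 184 days: 120 > 184 is false
  receipt or order number provided: yes → true
  item category = perishable: jewelry == perishable is false
  item price ≤ 1993.89 USD: 1544.43 ≤ 1993.89 is true
  restocking fee paid: yes → true
  item marked final-sale: yes → true
  item shows signs of use: yes → true
Combine:
[1.1] NOT true = false
[1] false OR true = true
[2.1] NOT true = false
[2] false OR true = true
[3.2] NOT false = true
[3] true OR true = true
[4.1] NOT false = true
[4] true OR false = true
[5.2] NOT false = true
[5] true OR true = true
[6.1] NOT true = false
[6] false OR true = true
[7.2] NOT true = false
[7] true OR false OR true = true
[root] true AND true AND true AND true AND true AND true AND true = true
Overall: true → accepted

Accepted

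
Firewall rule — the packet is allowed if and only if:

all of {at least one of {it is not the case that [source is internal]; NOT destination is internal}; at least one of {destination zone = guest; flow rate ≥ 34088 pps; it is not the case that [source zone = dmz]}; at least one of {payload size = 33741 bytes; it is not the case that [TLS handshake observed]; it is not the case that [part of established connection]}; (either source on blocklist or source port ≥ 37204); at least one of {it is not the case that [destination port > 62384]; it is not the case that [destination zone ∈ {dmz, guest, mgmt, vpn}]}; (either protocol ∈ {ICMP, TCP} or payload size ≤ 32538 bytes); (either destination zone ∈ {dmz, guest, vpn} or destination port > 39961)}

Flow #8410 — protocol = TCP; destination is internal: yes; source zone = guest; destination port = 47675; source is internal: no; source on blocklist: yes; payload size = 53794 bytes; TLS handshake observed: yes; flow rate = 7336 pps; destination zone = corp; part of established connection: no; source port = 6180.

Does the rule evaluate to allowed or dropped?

Allowed

Atomic conditions:
  source is internal: no → false
  NOT destination is internal: yes → false
  destination zone = guest: corp == guest is false
  flow rate ≥ 34088 pps: 7336 ≥ 34088 is false
  source zone = dmz: guest == dmz is false
  payload size = 33741 bytes: 53794 == 33741 is false
  TLS handshake observed: yes → true
  part of established connection: no → false
  source on blocklist: yes → true
  source port ≥ 37204: 6180 ≥ 37204 is false
  destination port > 62384: 47675 > 62384 is false
  destination zone ∈ {dmz, guest, mgmt, vpn}: corp is not in the set → false
  protocol ∈ {ICMP, TCP}: TCP is in the set → true
  payload size ≤ 32538 bytes: 53794 ≤ 32538 is false
  destination zone ∈ {dmz, guest, vpn}: corp is not in the set → false
  destination port > 39961: 47675 > 39961 is true
Combine:
[1.1] NOT false = true
[1] true OR false = true
[2.3] NOT false = true
[2] false OR false OR true = true
[3.2] NOT true = false
[3.3] NOT false = true
[3] false OR false OR true = true
[4] true OR false = true
[5.1] NOT false = true
[5.2] NOT false = true
[5] true OR true = true
[6] true OR false = true
[7] false OR true = true
[root] true AND true AND true AND true AND true AND true AND true = true
Overall: true → allowed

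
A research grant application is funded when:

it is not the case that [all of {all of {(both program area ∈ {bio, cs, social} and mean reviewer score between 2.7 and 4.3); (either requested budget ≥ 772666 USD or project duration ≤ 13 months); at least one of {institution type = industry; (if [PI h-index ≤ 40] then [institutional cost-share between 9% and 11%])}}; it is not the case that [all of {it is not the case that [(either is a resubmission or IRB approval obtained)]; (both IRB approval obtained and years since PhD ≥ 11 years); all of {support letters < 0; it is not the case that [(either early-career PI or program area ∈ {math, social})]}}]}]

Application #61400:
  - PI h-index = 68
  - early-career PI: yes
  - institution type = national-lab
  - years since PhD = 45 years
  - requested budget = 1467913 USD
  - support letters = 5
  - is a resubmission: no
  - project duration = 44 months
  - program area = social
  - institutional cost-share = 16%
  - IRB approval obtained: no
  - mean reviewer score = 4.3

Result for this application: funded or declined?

Atomic conditions:
  program area ∈ {bio, cs, social}: social is in the set → true
  mean reviewer score between 2.7 and 4.3: 4.3 in [2.7, 4.3] is true
  requested budget ≥ 772666 USD: 1467913 ≥ 772666 is true
  project duration ≤ 13 months: 44 ≤ 13 is false
  institution type = industry: national-lab == industry is false
  PI h-index ≤ 40: 68 ≤ 40 is false
  institutional cost-share between 9% and 11%: 16 in [9, 11] is false
  is a resubmission: no → false
  IRB approval obtained: no → false
  years since PhD ≥ 11 years: 45 ≥ 11 is true
  support letters < 0: 5 < 0 is false
  early-career PI: yes → true
  program area ∈ {math, social}: social is in the set → true
Combine:
[1.1.1] true AND true = true
[1.1.2] true OR false = true
[1.1.3.2] false → false (antecedent false ⇒ implication holds) = true
[1.1.3] false OR true = true
[1.1] true AND true AND true = true
[1.2.1.1.1] false OR false = false
[1.2.1.1] NOT false = true
[1.2.1.2] false AND true = false
[1.2.1.3.2.1] true OR true = true
[1.2.1.3.2] NOT true = false
[1.2.1.3] false AND false = false
[1.2.1] true AND false AND false = false
[1.2] NOT false = true
[1] true AND true = true
[root] NOT true = false
Overall: false → declined

Declined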